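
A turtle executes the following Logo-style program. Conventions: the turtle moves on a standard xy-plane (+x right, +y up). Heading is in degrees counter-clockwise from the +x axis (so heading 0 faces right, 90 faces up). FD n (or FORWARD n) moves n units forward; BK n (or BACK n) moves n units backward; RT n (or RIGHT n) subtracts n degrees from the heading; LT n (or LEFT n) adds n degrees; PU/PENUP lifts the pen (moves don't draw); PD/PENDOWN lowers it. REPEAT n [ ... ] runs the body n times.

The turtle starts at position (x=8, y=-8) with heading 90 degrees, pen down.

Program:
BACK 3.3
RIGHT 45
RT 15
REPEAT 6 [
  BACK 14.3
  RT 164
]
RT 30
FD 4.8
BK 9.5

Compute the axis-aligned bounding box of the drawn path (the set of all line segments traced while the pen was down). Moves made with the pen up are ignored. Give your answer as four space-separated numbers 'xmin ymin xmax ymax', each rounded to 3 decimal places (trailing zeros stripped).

Answer: -4.384 -21.067 8 -2.856

Derivation:
Executing turtle program step by step:
Start: pos=(8,-8), heading=90, pen down
BK 3.3: (8,-8) -> (8,-11.3) [heading=90, draw]
RT 45: heading 90 -> 45
RT 15: heading 45 -> 30
REPEAT 6 [
  -- iteration 1/6 --
  BK 14.3: (8,-11.3) -> (-4.384,-18.45) [heading=30, draw]
  RT 164: heading 30 -> 226
  -- iteration 2/6 --
  BK 14.3: (-4.384,-18.45) -> (5.549,-8.163) [heading=226, draw]
  RT 164: heading 226 -> 62
  -- iteration 3/6 --
  BK 14.3: (5.549,-8.163) -> (-1.164,-20.79) [heading=62, draw]
  RT 164: heading 62 -> 258
  -- iteration 4/6 --
  BK 14.3: (-1.164,-20.79) -> (1.809,-6.802) [heading=258, draw]
  RT 164: heading 258 -> 94
  -- iteration 5/6 --
  BK 14.3: (1.809,-6.802) -> (2.807,-21.067) [heading=94, draw]
  RT 164: heading 94 -> 290
  -- iteration 6/6 --
  BK 14.3: (2.807,-21.067) -> (-2.084,-7.63) [heading=290, draw]
  RT 164: heading 290 -> 126
]
RT 30: heading 126 -> 96
FD 4.8: (-2.084,-7.63) -> (-2.586,-2.856) [heading=96, draw]
BK 9.5: (-2.586,-2.856) -> (-1.593,-12.304) [heading=96, draw]
Final: pos=(-1.593,-12.304), heading=96, 9 segment(s) drawn

Segment endpoints: x in {-4.384, -2.586, -2.084, -1.593, -1.164, 1.809, 2.807, 5.549, 8}, y in {-21.067, -20.79, -18.45, -12.304, -11.3, -8.163, -8, -7.63, -6.802, -2.856}
xmin=-4.384, ymin=-21.067, xmax=8, ymax=-2.856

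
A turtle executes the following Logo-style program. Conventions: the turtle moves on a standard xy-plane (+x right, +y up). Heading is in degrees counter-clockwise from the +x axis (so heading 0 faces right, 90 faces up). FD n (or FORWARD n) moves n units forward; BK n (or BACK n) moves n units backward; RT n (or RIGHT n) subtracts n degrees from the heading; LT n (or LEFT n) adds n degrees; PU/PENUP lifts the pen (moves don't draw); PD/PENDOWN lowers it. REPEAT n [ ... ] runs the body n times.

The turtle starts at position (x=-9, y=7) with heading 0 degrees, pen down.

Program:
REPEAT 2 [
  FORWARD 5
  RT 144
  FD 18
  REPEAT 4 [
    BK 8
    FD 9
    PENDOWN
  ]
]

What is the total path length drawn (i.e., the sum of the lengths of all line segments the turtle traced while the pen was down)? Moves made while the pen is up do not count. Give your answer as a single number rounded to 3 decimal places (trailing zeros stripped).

Executing turtle program step by step:
Start: pos=(-9,7), heading=0, pen down
REPEAT 2 [
  -- iteration 1/2 --
  FD 5: (-9,7) -> (-4,7) [heading=0, draw]
  RT 144: heading 0 -> 216
  FD 18: (-4,7) -> (-18.562,-3.58) [heading=216, draw]
  REPEAT 4 [
    -- iteration 1/4 --
    BK 8: (-18.562,-3.58) -> (-12.09,1.122) [heading=216, draw]
    FD 9: (-12.09,1.122) -> (-19.371,-4.168) [heading=216, draw]
    PD: pen down
    -- iteration 2/4 --
    BK 8: (-19.371,-4.168) -> (-12.899,0.534) [heading=216, draw]
    FD 9: (-12.899,0.534) -> (-20.18,-4.756) [heading=216, draw]
    PD: pen down
    -- iteration 3/4 --
    BK 8: (-20.18,-4.756) -> (-13.708,-0.053) [heading=216, draw]
    FD 9: (-13.708,-0.053) -> (-20.989,-5.343) [heading=216, draw]
    PD: pen down
    -- iteration 4/4 --
    BK 8: (-20.989,-5.343) -> (-14.517,-0.641) [heading=216, draw]
    FD 9: (-14.517,-0.641) -> (-21.798,-5.931) [heading=216, draw]
    PD: pen down
  ]
  -- iteration 2/2 --
  FD 5: (-21.798,-5.931) -> (-25.843,-8.87) [heading=216, draw]
  RT 144: heading 216 -> 72
  FD 18: (-25.843,-8.87) -> (-20.281,8.249) [heading=72, draw]
  REPEAT 4 [
    -- iteration 1/4 --
    BK 8: (-20.281,8.249) -> (-22.753,0.64) [heading=72, draw]
    FD 9: (-22.753,0.64) -> (-19.972,9.2) [heading=72, draw]
    PD: pen down
    -- iteration 2/4 --
    BK 8: (-19.972,9.2) -> (-22.444,1.591) [heading=72, draw]
    FD 9: (-22.444,1.591) -> (-19.663,10.151) [heading=72, draw]
    PD: pen down
    -- iteration 3/4 --
    BK 8: (-19.663,10.151) -> (-22.135,2.542) [heading=72, draw]
    FD 9: (-22.135,2.542) -> (-19.354,11.102) [heading=72, draw]
    PD: pen down
    -- iteration 4/4 --
    BK 8: (-19.354,11.102) -> (-21.826,3.494) [heading=72, draw]
    FD 9: (-21.826,3.494) -> (-19.045,12.053) [heading=72, draw]
    PD: pen down
  ]
]
Final: pos=(-19.045,12.053), heading=72, 20 segment(s) drawn

Segment lengths:
  seg 1: (-9,7) -> (-4,7), length = 5
  seg 2: (-4,7) -> (-18.562,-3.58), length = 18
  seg 3: (-18.562,-3.58) -> (-12.09,1.122), length = 8
  seg 4: (-12.09,1.122) -> (-19.371,-4.168), length = 9
  seg 5: (-19.371,-4.168) -> (-12.899,0.534), length = 8
  seg 6: (-12.899,0.534) -> (-20.18,-4.756), length = 9
  seg 7: (-20.18,-4.756) -> (-13.708,-0.053), length = 8
  seg 8: (-13.708,-0.053) -> (-20.989,-5.343), length = 9
  seg 9: (-20.989,-5.343) -> (-14.517,-0.641), length = 8
  seg 10: (-14.517,-0.641) -> (-21.798,-5.931), length = 9
  seg 11: (-21.798,-5.931) -> (-25.843,-8.87), length = 5
  seg 12: (-25.843,-8.87) -> (-20.281,8.249), length = 18
  seg 13: (-20.281,8.249) -> (-22.753,0.64), length = 8
  seg 14: (-22.753,0.64) -> (-19.972,9.2), length = 9
  seg 15: (-19.972,9.2) -> (-22.444,1.591), length = 8
  seg 16: (-22.444,1.591) -> (-19.663,10.151), length = 9
  seg 17: (-19.663,10.151) -> (-22.135,2.542), length = 8
  seg 18: (-22.135,2.542) -> (-19.354,11.102), length = 9
  seg 19: (-19.354,11.102) -> (-21.826,3.494), length = 8
  seg 20: (-21.826,3.494) -> (-19.045,12.053), length = 9
Total = 182

Answer: 182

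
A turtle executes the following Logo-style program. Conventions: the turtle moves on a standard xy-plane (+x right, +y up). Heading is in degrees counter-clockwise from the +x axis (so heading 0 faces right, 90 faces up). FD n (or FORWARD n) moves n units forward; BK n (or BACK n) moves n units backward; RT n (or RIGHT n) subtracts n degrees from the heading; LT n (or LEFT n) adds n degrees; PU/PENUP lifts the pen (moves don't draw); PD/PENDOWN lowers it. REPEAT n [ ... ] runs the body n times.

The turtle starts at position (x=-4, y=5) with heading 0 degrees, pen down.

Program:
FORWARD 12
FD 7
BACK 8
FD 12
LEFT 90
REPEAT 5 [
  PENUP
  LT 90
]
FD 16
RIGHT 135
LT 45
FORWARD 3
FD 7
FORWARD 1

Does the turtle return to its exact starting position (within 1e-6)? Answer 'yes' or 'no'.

Answer: no

Derivation:
Executing turtle program step by step:
Start: pos=(-4,5), heading=0, pen down
FD 12: (-4,5) -> (8,5) [heading=0, draw]
FD 7: (8,5) -> (15,5) [heading=0, draw]
BK 8: (15,5) -> (7,5) [heading=0, draw]
FD 12: (7,5) -> (19,5) [heading=0, draw]
LT 90: heading 0 -> 90
REPEAT 5 [
  -- iteration 1/5 --
  PU: pen up
  LT 90: heading 90 -> 180
  -- iteration 2/5 --
  PU: pen up
  LT 90: heading 180 -> 270
  -- iteration 3/5 --
  PU: pen up
  LT 90: heading 270 -> 0
  -- iteration 4/5 --
  PU: pen up
  LT 90: heading 0 -> 90
  -- iteration 5/5 --
  PU: pen up
  LT 90: heading 90 -> 180
]
FD 16: (19,5) -> (3,5) [heading=180, move]
RT 135: heading 180 -> 45
LT 45: heading 45 -> 90
FD 3: (3,5) -> (3,8) [heading=90, move]
FD 7: (3,8) -> (3,15) [heading=90, move]
FD 1: (3,15) -> (3,16) [heading=90, move]
Final: pos=(3,16), heading=90, 4 segment(s) drawn

Start position: (-4, 5)
Final position: (3, 16)
Distance = 13.038; >= 1e-6 -> NOT closed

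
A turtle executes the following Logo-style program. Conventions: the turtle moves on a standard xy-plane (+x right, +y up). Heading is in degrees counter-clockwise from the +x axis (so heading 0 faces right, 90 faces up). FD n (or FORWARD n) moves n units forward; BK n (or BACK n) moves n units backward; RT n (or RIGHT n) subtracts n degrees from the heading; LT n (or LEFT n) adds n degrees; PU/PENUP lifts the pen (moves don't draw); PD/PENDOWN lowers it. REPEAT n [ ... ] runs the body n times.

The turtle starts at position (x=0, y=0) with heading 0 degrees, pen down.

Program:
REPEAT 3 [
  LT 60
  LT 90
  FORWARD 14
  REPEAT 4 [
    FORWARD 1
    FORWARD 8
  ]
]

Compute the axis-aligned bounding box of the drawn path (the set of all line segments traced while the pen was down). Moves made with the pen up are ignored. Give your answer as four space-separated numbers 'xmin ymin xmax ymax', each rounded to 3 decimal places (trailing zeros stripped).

Answer: -43.301 -18.301 0 31.699

Derivation:
Executing turtle program step by step:
Start: pos=(0,0), heading=0, pen down
REPEAT 3 [
  -- iteration 1/3 --
  LT 60: heading 0 -> 60
  LT 90: heading 60 -> 150
  FD 14: (0,0) -> (-12.124,7) [heading=150, draw]
  REPEAT 4 [
    -- iteration 1/4 --
    FD 1: (-12.124,7) -> (-12.99,7.5) [heading=150, draw]
    FD 8: (-12.99,7.5) -> (-19.919,11.5) [heading=150, draw]
    -- iteration 2/4 --
    FD 1: (-19.919,11.5) -> (-20.785,12) [heading=150, draw]
    FD 8: (-20.785,12) -> (-27.713,16) [heading=150, draw]
    -- iteration 3/4 --
    FD 1: (-27.713,16) -> (-28.579,16.5) [heading=150, draw]
    FD 8: (-28.579,16.5) -> (-35.507,20.5) [heading=150, draw]
    -- iteration 4/4 --
    FD 1: (-35.507,20.5) -> (-36.373,21) [heading=150, draw]
    FD 8: (-36.373,21) -> (-43.301,25) [heading=150, draw]
  ]
  -- iteration 2/3 --
  LT 60: heading 150 -> 210
  LT 90: heading 210 -> 300
  FD 14: (-43.301,25) -> (-36.301,12.876) [heading=300, draw]
  REPEAT 4 [
    -- iteration 1/4 --
    FD 1: (-36.301,12.876) -> (-35.801,12.01) [heading=300, draw]
    FD 8: (-35.801,12.01) -> (-31.801,5.081) [heading=300, draw]
    -- iteration 2/4 --
    FD 1: (-31.801,5.081) -> (-31.301,4.215) [heading=300, draw]
    FD 8: (-31.301,4.215) -> (-27.301,-2.713) [heading=300, draw]
    -- iteration 3/4 --
    FD 1: (-27.301,-2.713) -> (-26.801,-3.579) [heading=300, draw]
    FD 8: (-26.801,-3.579) -> (-22.801,-10.507) [heading=300, draw]
    -- iteration 4/4 --
    FD 1: (-22.801,-10.507) -> (-22.301,-11.373) [heading=300, draw]
    FD 8: (-22.301,-11.373) -> (-18.301,-18.301) [heading=300, draw]
  ]
  -- iteration 3/3 --
  LT 60: heading 300 -> 0
  LT 90: heading 0 -> 90
  FD 14: (-18.301,-18.301) -> (-18.301,-4.301) [heading=90, draw]
  REPEAT 4 [
    -- iteration 1/4 --
    FD 1: (-18.301,-4.301) -> (-18.301,-3.301) [heading=90, draw]
    FD 8: (-18.301,-3.301) -> (-18.301,4.699) [heading=90, draw]
    -- iteration 2/4 --
    FD 1: (-18.301,4.699) -> (-18.301,5.699) [heading=90, draw]
    FD 8: (-18.301,5.699) -> (-18.301,13.699) [heading=90, draw]
    -- iteration 3/4 --
    FD 1: (-18.301,13.699) -> (-18.301,14.699) [heading=90, draw]
    FD 8: (-18.301,14.699) -> (-18.301,22.699) [heading=90, draw]
    -- iteration 4/4 --
    FD 1: (-18.301,22.699) -> (-18.301,23.699) [heading=90, draw]
    FD 8: (-18.301,23.699) -> (-18.301,31.699) [heading=90, draw]
  ]
]
Final: pos=(-18.301,31.699), heading=90, 27 segment(s) drawn

Segment endpoints: x in {-43.301, -36.373, -36.301, -35.801, -35.507, -31.801, -31.301, -28.579, -27.713, -27.301, -26.801, -22.801, -22.301, -20.785, -19.919, -18.301, -18.301, -18.301, -18.301, -18.301, -18.301, -12.99, -12.124, 0}, y in {-18.301, -11.373, -10.507, -4.301, -3.579, -3.301, -2.713, 0, 4.215, 4.699, 5.081, 5.699, 7, 7.5, 11.5, 12, 12.01, 12.876, 13.699, 14.699, 16, 16.5, 20.5, 21, 22.699, 23.699, 25, 31.699}
xmin=-43.301, ymin=-18.301, xmax=0, ymax=31.699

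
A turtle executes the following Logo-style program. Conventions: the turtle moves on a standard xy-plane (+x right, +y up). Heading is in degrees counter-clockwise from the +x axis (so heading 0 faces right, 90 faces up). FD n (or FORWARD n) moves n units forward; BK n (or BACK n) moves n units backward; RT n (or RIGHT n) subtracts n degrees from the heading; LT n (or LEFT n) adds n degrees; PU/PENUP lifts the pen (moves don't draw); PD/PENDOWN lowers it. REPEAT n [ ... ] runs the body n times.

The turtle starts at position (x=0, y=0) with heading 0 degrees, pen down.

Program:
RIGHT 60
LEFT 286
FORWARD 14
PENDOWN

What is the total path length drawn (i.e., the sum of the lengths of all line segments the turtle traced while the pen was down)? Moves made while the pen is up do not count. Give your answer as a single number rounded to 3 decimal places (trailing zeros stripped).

Answer: 14

Derivation:
Executing turtle program step by step:
Start: pos=(0,0), heading=0, pen down
RT 60: heading 0 -> 300
LT 286: heading 300 -> 226
FD 14: (0,0) -> (-9.725,-10.071) [heading=226, draw]
PD: pen down
Final: pos=(-9.725,-10.071), heading=226, 1 segment(s) drawn

Segment lengths:
  seg 1: (0,0) -> (-9.725,-10.071), length = 14
Total = 14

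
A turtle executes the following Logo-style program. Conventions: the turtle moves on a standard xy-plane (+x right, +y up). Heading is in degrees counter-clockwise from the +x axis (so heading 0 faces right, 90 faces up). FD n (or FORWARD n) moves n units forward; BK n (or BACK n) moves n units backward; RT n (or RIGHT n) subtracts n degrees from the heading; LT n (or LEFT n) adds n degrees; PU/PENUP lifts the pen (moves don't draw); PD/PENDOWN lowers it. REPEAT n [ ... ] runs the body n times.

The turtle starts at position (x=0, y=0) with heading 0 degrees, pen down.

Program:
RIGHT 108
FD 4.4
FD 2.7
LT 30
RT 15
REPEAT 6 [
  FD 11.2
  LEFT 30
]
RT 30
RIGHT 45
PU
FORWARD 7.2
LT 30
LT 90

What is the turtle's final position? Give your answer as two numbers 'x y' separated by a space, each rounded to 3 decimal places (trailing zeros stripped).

Answer: 46.004 -18.628

Derivation:
Executing turtle program step by step:
Start: pos=(0,0), heading=0, pen down
RT 108: heading 0 -> 252
FD 4.4: (0,0) -> (-1.36,-4.185) [heading=252, draw]
FD 2.7: (-1.36,-4.185) -> (-2.194,-6.753) [heading=252, draw]
LT 30: heading 252 -> 282
RT 15: heading 282 -> 267
REPEAT 6 [
  -- iteration 1/6 --
  FD 11.2: (-2.194,-6.753) -> (-2.78,-17.937) [heading=267, draw]
  LT 30: heading 267 -> 297
  -- iteration 2/6 --
  FD 11.2: (-2.78,-17.937) -> (2.305,-27.916) [heading=297, draw]
  LT 30: heading 297 -> 327
  -- iteration 3/6 --
  FD 11.2: (2.305,-27.916) -> (11.698,-34.016) [heading=327, draw]
  LT 30: heading 327 -> 357
  -- iteration 4/6 --
  FD 11.2: (11.698,-34.016) -> (22.882,-34.603) [heading=357, draw]
  LT 30: heading 357 -> 27
  -- iteration 5/6 --
  FD 11.2: (22.882,-34.603) -> (32.862,-29.518) [heading=27, draw]
  LT 30: heading 27 -> 57
  -- iteration 6/6 --
  FD 11.2: (32.862,-29.518) -> (38.962,-20.125) [heading=57, draw]
  LT 30: heading 57 -> 87
]
RT 30: heading 87 -> 57
RT 45: heading 57 -> 12
PU: pen up
FD 7.2: (38.962,-20.125) -> (46.004,-18.628) [heading=12, move]
LT 30: heading 12 -> 42
LT 90: heading 42 -> 132
Final: pos=(46.004,-18.628), heading=132, 8 segment(s) drawn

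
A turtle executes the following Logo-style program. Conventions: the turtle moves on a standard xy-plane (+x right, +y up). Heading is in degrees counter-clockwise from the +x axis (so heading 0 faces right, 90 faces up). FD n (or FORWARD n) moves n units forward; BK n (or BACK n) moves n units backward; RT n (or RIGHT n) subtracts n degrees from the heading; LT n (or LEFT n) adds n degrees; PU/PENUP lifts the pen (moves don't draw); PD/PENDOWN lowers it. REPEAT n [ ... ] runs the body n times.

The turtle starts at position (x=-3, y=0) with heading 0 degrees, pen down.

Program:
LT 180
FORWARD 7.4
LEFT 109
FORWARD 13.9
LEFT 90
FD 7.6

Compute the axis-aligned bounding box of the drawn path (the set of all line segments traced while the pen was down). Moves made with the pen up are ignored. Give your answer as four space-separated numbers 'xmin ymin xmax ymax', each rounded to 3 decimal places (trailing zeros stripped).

Answer: -10.4 -13.143 1.311 0

Derivation:
Executing turtle program step by step:
Start: pos=(-3,0), heading=0, pen down
LT 180: heading 0 -> 180
FD 7.4: (-3,0) -> (-10.4,0) [heading=180, draw]
LT 109: heading 180 -> 289
FD 13.9: (-10.4,0) -> (-5.875,-13.143) [heading=289, draw]
LT 90: heading 289 -> 19
FD 7.6: (-5.875,-13.143) -> (1.311,-10.668) [heading=19, draw]
Final: pos=(1.311,-10.668), heading=19, 3 segment(s) drawn

Segment endpoints: x in {-10.4, -5.875, -3, 1.311}, y in {-13.143, -10.668, 0, 0}
xmin=-10.4, ymin=-13.143, xmax=1.311, ymax=0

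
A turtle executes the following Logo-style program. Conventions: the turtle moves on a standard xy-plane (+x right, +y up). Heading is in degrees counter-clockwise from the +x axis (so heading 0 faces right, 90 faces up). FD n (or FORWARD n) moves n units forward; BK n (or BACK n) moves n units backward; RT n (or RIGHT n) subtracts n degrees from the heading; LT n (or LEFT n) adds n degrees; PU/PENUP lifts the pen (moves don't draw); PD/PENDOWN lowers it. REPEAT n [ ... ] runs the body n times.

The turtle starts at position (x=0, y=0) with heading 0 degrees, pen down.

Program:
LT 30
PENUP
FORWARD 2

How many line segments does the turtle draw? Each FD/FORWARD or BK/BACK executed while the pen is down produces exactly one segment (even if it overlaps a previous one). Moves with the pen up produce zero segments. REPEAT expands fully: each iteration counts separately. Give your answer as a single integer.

Executing turtle program step by step:
Start: pos=(0,0), heading=0, pen down
LT 30: heading 0 -> 30
PU: pen up
FD 2: (0,0) -> (1.732,1) [heading=30, move]
Final: pos=(1.732,1), heading=30, 0 segment(s) drawn
Segments drawn: 0

Answer: 0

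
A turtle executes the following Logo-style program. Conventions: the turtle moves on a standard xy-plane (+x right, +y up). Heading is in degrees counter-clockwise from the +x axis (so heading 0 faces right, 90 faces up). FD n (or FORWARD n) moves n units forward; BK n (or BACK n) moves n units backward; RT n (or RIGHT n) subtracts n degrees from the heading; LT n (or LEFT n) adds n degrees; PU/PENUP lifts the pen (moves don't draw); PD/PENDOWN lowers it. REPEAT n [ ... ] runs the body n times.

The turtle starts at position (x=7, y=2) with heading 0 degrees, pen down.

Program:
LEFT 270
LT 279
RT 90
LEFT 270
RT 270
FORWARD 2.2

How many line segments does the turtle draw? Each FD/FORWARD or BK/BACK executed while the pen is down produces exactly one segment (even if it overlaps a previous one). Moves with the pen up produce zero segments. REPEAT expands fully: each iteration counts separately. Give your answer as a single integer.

Executing turtle program step by step:
Start: pos=(7,2), heading=0, pen down
LT 270: heading 0 -> 270
LT 279: heading 270 -> 189
RT 90: heading 189 -> 99
LT 270: heading 99 -> 9
RT 270: heading 9 -> 99
FD 2.2: (7,2) -> (6.656,4.173) [heading=99, draw]
Final: pos=(6.656,4.173), heading=99, 1 segment(s) drawn
Segments drawn: 1

Answer: 1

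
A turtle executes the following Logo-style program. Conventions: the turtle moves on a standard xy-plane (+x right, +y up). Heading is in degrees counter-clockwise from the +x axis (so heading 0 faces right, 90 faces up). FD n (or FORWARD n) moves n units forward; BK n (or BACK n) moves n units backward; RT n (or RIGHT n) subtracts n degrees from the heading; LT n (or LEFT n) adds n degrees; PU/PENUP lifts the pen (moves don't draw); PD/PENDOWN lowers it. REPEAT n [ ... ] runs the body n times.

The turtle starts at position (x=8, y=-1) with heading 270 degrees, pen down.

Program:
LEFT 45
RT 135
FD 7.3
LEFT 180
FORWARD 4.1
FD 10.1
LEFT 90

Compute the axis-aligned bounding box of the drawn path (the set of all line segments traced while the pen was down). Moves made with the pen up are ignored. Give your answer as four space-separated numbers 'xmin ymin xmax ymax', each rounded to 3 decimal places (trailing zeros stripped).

Answer: 0.7 -1 14.9 -1

Derivation:
Executing turtle program step by step:
Start: pos=(8,-1), heading=270, pen down
LT 45: heading 270 -> 315
RT 135: heading 315 -> 180
FD 7.3: (8,-1) -> (0.7,-1) [heading=180, draw]
LT 180: heading 180 -> 0
FD 4.1: (0.7,-1) -> (4.8,-1) [heading=0, draw]
FD 10.1: (4.8,-1) -> (14.9,-1) [heading=0, draw]
LT 90: heading 0 -> 90
Final: pos=(14.9,-1), heading=90, 3 segment(s) drawn

Segment endpoints: x in {0.7, 4.8, 8, 14.9}, y in {-1, -1, -1, -1}
xmin=0.7, ymin=-1, xmax=14.9, ymax=-1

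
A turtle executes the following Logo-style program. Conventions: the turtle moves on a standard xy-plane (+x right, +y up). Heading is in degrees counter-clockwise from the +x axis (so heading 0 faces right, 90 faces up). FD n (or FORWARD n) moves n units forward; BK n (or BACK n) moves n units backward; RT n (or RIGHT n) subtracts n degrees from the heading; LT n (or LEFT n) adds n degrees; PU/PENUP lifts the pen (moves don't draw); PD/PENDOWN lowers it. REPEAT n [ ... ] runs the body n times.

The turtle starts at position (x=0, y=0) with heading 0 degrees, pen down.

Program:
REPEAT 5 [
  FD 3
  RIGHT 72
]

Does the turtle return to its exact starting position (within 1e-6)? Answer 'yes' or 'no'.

Executing turtle program step by step:
Start: pos=(0,0), heading=0, pen down
REPEAT 5 [
  -- iteration 1/5 --
  FD 3: (0,0) -> (3,0) [heading=0, draw]
  RT 72: heading 0 -> 288
  -- iteration 2/5 --
  FD 3: (3,0) -> (3.927,-2.853) [heading=288, draw]
  RT 72: heading 288 -> 216
  -- iteration 3/5 --
  FD 3: (3.927,-2.853) -> (1.5,-4.617) [heading=216, draw]
  RT 72: heading 216 -> 144
  -- iteration 4/5 --
  FD 3: (1.5,-4.617) -> (-0.927,-2.853) [heading=144, draw]
  RT 72: heading 144 -> 72
  -- iteration 5/5 --
  FD 3: (-0.927,-2.853) -> (0,0) [heading=72, draw]
  RT 72: heading 72 -> 0
]
Final: pos=(0,0), heading=0, 5 segment(s) drawn

Start position: (0, 0)
Final position: (0, 0)
Distance = 0; < 1e-6 -> CLOSED

Answer: yes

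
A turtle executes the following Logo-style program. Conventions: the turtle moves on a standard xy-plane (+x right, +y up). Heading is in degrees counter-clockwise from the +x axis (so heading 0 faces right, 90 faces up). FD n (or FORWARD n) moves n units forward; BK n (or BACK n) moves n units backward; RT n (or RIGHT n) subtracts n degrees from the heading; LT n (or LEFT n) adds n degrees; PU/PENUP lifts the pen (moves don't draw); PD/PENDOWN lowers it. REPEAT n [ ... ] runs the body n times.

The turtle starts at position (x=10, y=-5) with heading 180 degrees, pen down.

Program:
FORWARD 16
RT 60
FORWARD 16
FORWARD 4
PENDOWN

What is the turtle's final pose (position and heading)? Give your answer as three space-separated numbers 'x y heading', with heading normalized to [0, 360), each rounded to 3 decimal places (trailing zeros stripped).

Executing turtle program step by step:
Start: pos=(10,-5), heading=180, pen down
FD 16: (10,-5) -> (-6,-5) [heading=180, draw]
RT 60: heading 180 -> 120
FD 16: (-6,-5) -> (-14,8.856) [heading=120, draw]
FD 4: (-14,8.856) -> (-16,12.321) [heading=120, draw]
PD: pen down
Final: pos=(-16,12.321), heading=120, 3 segment(s) drawn

Answer: -16 12.321 120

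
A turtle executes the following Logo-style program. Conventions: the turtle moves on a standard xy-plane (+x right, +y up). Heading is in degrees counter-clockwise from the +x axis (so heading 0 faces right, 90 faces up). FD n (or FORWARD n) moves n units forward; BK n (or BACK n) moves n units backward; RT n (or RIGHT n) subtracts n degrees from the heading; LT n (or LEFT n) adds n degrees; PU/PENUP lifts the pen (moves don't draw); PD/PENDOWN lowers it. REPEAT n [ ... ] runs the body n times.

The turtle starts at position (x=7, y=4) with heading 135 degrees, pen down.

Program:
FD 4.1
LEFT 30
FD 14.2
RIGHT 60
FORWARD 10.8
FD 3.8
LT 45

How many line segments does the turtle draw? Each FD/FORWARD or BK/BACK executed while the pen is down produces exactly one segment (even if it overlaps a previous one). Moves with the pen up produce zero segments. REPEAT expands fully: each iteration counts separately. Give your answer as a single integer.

Executing turtle program step by step:
Start: pos=(7,4), heading=135, pen down
FD 4.1: (7,4) -> (4.101,6.899) [heading=135, draw]
LT 30: heading 135 -> 165
FD 14.2: (4.101,6.899) -> (-9.615,10.574) [heading=165, draw]
RT 60: heading 165 -> 105
FD 10.8: (-9.615,10.574) -> (-12.411,21.006) [heading=105, draw]
FD 3.8: (-12.411,21.006) -> (-13.394,24.677) [heading=105, draw]
LT 45: heading 105 -> 150
Final: pos=(-13.394,24.677), heading=150, 4 segment(s) drawn
Segments drawn: 4

Answer: 4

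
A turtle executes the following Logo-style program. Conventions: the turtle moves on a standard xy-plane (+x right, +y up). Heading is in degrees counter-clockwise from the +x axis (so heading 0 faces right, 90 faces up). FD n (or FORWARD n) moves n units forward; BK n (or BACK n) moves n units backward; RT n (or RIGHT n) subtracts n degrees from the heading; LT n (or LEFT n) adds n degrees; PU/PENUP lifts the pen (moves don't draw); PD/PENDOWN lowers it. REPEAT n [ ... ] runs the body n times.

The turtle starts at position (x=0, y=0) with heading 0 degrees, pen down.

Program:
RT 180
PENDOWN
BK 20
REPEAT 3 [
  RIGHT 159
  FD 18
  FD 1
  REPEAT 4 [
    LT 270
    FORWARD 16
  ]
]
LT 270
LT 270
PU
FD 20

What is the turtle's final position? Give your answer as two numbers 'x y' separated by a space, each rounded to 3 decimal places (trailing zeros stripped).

Executing turtle program step by step:
Start: pos=(0,0), heading=0, pen down
RT 180: heading 0 -> 180
PD: pen down
BK 20: (0,0) -> (20,0) [heading=180, draw]
REPEAT 3 [
  -- iteration 1/3 --
  RT 159: heading 180 -> 21
  FD 18: (20,0) -> (36.804,6.451) [heading=21, draw]
  FD 1: (36.804,6.451) -> (37.738,6.809) [heading=21, draw]
  REPEAT 4 [
    -- iteration 1/4 --
    LT 270: heading 21 -> 291
    FD 16: (37.738,6.809) -> (43.472,-8.128) [heading=291, draw]
    -- iteration 2/4 --
    LT 270: heading 291 -> 201
    FD 16: (43.472,-8.128) -> (28.535,-13.862) [heading=201, draw]
    -- iteration 3/4 --
    LT 270: heading 201 -> 111
    FD 16: (28.535,-13.862) -> (22.801,1.075) [heading=111, draw]
    -- iteration 4/4 --
    LT 270: heading 111 -> 21
    FD 16: (22.801,1.075) -> (37.738,6.809) [heading=21, draw]
  ]
  -- iteration 2/3 --
  RT 159: heading 21 -> 222
  FD 18: (37.738,6.809) -> (24.361,-5.235) [heading=222, draw]
  FD 1: (24.361,-5.235) -> (23.618,-5.904) [heading=222, draw]
  REPEAT 4 [
    -- iteration 1/4 --
    LT 270: heading 222 -> 132
    FD 16: (23.618,-5.904) -> (12.912,5.986) [heading=132, draw]
    -- iteration 2/4 --
    LT 270: heading 132 -> 42
    FD 16: (12.912,5.986) -> (24.803,16.692) [heading=42, draw]
    -- iteration 3/4 --
    LT 270: heading 42 -> 312
    FD 16: (24.803,16.692) -> (35.509,4.802) [heading=312, draw]
    -- iteration 4/4 --
    LT 270: heading 312 -> 222
    FD 16: (35.509,4.802) -> (23.618,-5.904) [heading=222, draw]
  ]
  -- iteration 3/3 --
  RT 159: heading 222 -> 63
  FD 18: (23.618,-5.904) -> (31.79,10.134) [heading=63, draw]
  FD 1: (31.79,10.134) -> (32.244,11.025) [heading=63, draw]
  REPEAT 4 [
    -- iteration 1/4 --
    LT 270: heading 63 -> 333
    FD 16: (32.244,11.025) -> (46.5,3.761) [heading=333, draw]
    -- iteration 2/4 --
    LT 270: heading 333 -> 243
    FD 16: (46.5,3.761) -> (39.236,-10.495) [heading=243, draw]
    -- iteration 3/4 --
    LT 270: heading 243 -> 153
    FD 16: (39.236,-10.495) -> (24.98,-3.231) [heading=153, draw]
    -- iteration 4/4 --
    LT 270: heading 153 -> 63
    FD 16: (24.98,-3.231) -> (32.244,11.025) [heading=63, draw]
  ]
]
LT 270: heading 63 -> 333
LT 270: heading 333 -> 243
PU: pen up
FD 20: (32.244,11.025) -> (23.164,-6.795) [heading=243, move]
Final: pos=(23.164,-6.795), heading=243, 19 segment(s) drawn

Answer: 23.164 -6.795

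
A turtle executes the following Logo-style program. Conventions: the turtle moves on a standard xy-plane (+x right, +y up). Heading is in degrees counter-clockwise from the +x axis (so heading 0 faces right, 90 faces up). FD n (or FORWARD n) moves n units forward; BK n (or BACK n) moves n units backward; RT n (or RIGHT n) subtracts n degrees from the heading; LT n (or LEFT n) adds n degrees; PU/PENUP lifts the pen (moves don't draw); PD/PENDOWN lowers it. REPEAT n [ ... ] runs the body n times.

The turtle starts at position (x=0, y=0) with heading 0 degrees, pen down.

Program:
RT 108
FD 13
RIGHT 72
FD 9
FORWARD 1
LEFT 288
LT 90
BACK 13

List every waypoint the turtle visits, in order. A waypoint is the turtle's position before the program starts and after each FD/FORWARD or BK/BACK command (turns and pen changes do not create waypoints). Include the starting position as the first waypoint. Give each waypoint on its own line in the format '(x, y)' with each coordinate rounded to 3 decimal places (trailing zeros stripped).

Answer: (0, 0)
(-4.017, -12.364)
(-13.017, -12.364)
(-14.017, -12.364)
(-1.653, -8.347)

Derivation:
Executing turtle program step by step:
Start: pos=(0,0), heading=0, pen down
RT 108: heading 0 -> 252
FD 13: (0,0) -> (-4.017,-12.364) [heading=252, draw]
RT 72: heading 252 -> 180
FD 9: (-4.017,-12.364) -> (-13.017,-12.364) [heading=180, draw]
FD 1: (-13.017,-12.364) -> (-14.017,-12.364) [heading=180, draw]
LT 288: heading 180 -> 108
LT 90: heading 108 -> 198
BK 13: (-14.017,-12.364) -> (-1.653,-8.347) [heading=198, draw]
Final: pos=(-1.653,-8.347), heading=198, 4 segment(s) drawn
Waypoints (5 total):
(0, 0)
(-4.017, -12.364)
(-13.017, -12.364)
(-14.017, -12.364)
(-1.653, -8.347)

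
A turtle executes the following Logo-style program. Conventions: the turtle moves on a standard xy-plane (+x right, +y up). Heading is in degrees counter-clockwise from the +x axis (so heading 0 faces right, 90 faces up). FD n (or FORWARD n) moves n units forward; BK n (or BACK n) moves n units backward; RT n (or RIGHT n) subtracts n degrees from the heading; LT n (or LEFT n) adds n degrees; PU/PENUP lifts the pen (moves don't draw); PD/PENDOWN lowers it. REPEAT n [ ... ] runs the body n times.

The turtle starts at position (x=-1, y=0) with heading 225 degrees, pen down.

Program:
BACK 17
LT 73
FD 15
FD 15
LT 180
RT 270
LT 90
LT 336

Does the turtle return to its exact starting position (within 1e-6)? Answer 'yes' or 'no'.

Executing turtle program step by step:
Start: pos=(-1,0), heading=225, pen down
BK 17: (-1,0) -> (11.021,12.021) [heading=225, draw]
LT 73: heading 225 -> 298
FD 15: (11.021,12.021) -> (18.063,-1.223) [heading=298, draw]
FD 15: (18.063,-1.223) -> (25.105,-14.468) [heading=298, draw]
LT 180: heading 298 -> 118
RT 270: heading 118 -> 208
LT 90: heading 208 -> 298
LT 336: heading 298 -> 274
Final: pos=(25.105,-14.468), heading=274, 3 segment(s) drawn

Start position: (-1, 0)
Final position: (25.105, -14.468)
Distance = 29.846; >= 1e-6 -> NOT closed

Answer: no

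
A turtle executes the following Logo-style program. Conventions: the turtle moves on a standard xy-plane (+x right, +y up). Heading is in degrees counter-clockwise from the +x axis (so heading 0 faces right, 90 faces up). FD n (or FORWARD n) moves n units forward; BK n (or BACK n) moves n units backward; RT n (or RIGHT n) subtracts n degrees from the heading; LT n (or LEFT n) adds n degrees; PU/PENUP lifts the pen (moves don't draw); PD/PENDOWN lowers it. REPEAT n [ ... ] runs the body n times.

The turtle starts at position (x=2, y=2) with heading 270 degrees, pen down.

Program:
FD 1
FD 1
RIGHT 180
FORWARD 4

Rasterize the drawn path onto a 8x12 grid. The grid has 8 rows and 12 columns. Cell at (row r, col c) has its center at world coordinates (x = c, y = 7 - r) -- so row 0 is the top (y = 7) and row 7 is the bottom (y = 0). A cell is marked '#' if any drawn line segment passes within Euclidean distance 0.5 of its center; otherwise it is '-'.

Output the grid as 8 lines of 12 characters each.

Answer: ------------
------------
------------
--#---------
--#---------
--#---------
--#---------
--#---------

Derivation:
Segment 0: (2,2) -> (2,1)
Segment 1: (2,1) -> (2,0)
Segment 2: (2,0) -> (2,4)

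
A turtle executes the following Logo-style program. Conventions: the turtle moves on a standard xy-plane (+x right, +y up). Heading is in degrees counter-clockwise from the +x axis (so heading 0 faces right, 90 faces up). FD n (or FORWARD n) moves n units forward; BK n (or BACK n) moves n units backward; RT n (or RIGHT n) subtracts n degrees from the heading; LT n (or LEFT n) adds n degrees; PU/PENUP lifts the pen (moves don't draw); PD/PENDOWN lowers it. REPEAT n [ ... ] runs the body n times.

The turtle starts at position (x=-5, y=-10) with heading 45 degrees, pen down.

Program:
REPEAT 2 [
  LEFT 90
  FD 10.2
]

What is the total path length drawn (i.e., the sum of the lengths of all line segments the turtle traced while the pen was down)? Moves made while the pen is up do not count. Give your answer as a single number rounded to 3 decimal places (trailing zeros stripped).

Executing turtle program step by step:
Start: pos=(-5,-10), heading=45, pen down
REPEAT 2 [
  -- iteration 1/2 --
  LT 90: heading 45 -> 135
  FD 10.2: (-5,-10) -> (-12.212,-2.788) [heading=135, draw]
  -- iteration 2/2 --
  LT 90: heading 135 -> 225
  FD 10.2: (-12.212,-2.788) -> (-19.425,-10) [heading=225, draw]
]
Final: pos=(-19.425,-10), heading=225, 2 segment(s) drawn

Segment lengths:
  seg 1: (-5,-10) -> (-12.212,-2.788), length = 10.2
  seg 2: (-12.212,-2.788) -> (-19.425,-10), length = 10.2
Total = 20.4

Answer: 20.4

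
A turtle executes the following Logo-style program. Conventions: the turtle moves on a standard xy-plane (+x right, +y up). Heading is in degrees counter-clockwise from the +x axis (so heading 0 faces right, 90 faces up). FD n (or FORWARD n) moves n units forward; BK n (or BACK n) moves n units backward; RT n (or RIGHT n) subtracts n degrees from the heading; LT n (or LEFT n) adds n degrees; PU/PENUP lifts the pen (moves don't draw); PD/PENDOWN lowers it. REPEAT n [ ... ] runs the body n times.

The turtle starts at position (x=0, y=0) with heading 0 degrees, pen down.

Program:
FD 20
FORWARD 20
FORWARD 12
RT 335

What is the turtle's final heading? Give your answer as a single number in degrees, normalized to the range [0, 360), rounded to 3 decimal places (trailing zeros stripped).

Answer: 25

Derivation:
Executing turtle program step by step:
Start: pos=(0,0), heading=0, pen down
FD 20: (0,0) -> (20,0) [heading=0, draw]
FD 20: (20,0) -> (40,0) [heading=0, draw]
FD 12: (40,0) -> (52,0) [heading=0, draw]
RT 335: heading 0 -> 25
Final: pos=(52,0), heading=25, 3 segment(s) drawn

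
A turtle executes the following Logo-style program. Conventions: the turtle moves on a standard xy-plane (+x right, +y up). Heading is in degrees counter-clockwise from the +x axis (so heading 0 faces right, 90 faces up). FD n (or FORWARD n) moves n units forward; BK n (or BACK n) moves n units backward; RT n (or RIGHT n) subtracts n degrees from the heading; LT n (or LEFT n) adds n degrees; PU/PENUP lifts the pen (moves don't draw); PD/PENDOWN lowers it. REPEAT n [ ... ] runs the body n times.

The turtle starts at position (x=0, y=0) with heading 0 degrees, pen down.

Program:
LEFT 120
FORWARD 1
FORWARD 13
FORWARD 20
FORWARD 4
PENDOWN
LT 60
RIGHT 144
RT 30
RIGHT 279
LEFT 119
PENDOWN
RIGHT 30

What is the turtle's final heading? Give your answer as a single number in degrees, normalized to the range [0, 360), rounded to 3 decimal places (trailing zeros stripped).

Executing turtle program step by step:
Start: pos=(0,0), heading=0, pen down
LT 120: heading 0 -> 120
FD 1: (0,0) -> (-0.5,0.866) [heading=120, draw]
FD 13: (-0.5,0.866) -> (-7,12.124) [heading=120, draw]
FD 20: (-7,12.124) -> (-17,29.445) [heading=120, draw]
FD 4: (-17,29.445) -> (-19,32.909) [heading=120, draw]
PD: pen down
LT 60: heading 120 -> 180
RT 144: heading 180 -> 36
RT 30: heading 36 -> 6
RT 279: heading 6 -> 87
LT 119: heading 87 -> 206
PD: pen down
RT 30: heading 206 -> 176
Final: pos=(-19,32.909), heading=176, 4 segment(s) drawn

Answer: 176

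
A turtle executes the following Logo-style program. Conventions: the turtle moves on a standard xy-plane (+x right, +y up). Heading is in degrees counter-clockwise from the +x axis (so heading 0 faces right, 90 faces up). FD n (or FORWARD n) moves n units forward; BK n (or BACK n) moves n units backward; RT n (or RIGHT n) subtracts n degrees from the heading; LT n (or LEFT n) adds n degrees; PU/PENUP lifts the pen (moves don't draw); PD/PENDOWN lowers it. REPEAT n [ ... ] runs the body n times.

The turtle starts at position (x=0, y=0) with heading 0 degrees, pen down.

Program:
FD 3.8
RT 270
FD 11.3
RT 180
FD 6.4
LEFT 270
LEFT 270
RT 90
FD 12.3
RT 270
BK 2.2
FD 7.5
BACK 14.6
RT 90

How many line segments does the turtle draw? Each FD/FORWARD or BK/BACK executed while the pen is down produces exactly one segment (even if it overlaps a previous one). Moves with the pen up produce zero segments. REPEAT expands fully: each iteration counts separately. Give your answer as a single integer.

Executing turtle program step by step:
Start: pos=(0,0), heading=0, pen down
FD 3.8: (0,0) -> (3.8,0) [heading=0, draw]
RT 270: heading 0 -> 90
FD 11.3: (3.8,0) -> (3.8,11.3) [heading=90, draw]
RT 180: heading 90 -> 270
FD 6.4: (3.8,11.3) -> (3.8,4.9) [heading=270, draw]
LT 270: heading 270 -> 180
LT 270: heading 180 -> 90
RT 90: heading 90 -> 0
FD 12.3: (3.8,4.9) -> (16.1,4.9) [heading=0, draw]
RT 270: heading 0 -> 90
BK 2.2: (16.1,4.9) -> (16.1,2.7) [heading=90, draw]
FD 7.5: (16.1,2.7) -> (16.1,10.2) [heading=90, draw]
BK 14.6: (16.1,10.2) -> (16.1,-4.4) [heading=90, draw]
RT 90: heading 90 -> 0
Final: pos=(16.1,-4.4), heading=0, 7 segment(s) drawn
Segments drawn: 7

Answer: 7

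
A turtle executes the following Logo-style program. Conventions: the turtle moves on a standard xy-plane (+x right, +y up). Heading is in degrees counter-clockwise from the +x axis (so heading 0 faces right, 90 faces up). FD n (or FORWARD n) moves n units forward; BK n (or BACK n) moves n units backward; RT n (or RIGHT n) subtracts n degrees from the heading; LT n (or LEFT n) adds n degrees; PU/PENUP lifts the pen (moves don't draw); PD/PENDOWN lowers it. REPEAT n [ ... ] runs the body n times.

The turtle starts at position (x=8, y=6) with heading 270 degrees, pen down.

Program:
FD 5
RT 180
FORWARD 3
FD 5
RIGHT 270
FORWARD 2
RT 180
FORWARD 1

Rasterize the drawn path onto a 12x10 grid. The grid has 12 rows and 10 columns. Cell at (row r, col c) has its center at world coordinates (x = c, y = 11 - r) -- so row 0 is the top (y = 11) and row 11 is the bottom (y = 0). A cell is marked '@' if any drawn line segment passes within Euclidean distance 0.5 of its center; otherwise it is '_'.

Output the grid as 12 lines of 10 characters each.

Answer: __________
__________
______@@@_
________@_
________@_
________@_
________@_
________@_
________@_
________@_
________@_
__________

Derivation:
Segment 0: (8,6) -> (8,1)
Segment 1: (8,1) -> (8,4)
Segment 2: (8,4) -> (8,9)
Segment 3: (8,9) -> (6,9)
Segment 4: (6,9) -> (7,9)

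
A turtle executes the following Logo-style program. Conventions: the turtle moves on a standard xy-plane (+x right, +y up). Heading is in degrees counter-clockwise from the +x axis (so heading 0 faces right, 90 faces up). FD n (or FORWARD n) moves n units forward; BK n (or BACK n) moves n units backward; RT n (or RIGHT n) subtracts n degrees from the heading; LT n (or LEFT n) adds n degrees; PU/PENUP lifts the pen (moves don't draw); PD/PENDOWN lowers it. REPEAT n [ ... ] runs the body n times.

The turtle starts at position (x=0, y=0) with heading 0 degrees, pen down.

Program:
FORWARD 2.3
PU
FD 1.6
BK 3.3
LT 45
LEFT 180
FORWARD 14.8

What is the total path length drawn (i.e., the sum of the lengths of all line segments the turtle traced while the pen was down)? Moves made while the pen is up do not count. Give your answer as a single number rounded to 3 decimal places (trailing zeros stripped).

Executing turtle program step by step:
Start: pos=(0,0), heading=0, pen down
FD 2.3: (0,0) -> (2.3,0) [heading=0, draw]
PU: pen up
FD 1.6: (2.3,0) -> (3.9,0) [heading=0, move]
BK 3.3: (3.9,0) -> (0.6,0) [heading=0, move]
LT 45: heading 0 -> 45
LT 180: heading 45 -> 225
FD 14.8: (0.6,0) -> (-9.865,-10.465) [heading=225, move]
Final: pos=(-9.865,-10.465), heading=225, 1 segment(s) drawn

Segment lengths:
  seg 1: (0,0) -> (2.3,0), length = 2.3
Total = 2.3

Answer: 2.3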